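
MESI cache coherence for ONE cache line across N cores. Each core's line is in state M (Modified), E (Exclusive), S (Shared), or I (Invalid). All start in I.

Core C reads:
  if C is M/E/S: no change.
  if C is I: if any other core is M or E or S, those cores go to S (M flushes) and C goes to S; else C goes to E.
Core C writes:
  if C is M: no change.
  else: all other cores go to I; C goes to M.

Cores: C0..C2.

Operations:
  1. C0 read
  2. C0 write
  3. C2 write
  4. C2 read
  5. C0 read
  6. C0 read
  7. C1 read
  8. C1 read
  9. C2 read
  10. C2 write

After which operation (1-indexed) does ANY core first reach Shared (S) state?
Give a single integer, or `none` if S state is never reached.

Op 1: C0 read [C0 read from I: no other sharers -> C0=E (exclusive)] -> [E,I,I]
Op 2: C0 write [C0 write: invalidate none -> C0=M] -> [M,I,I]
Op 3: C2 write [C2 write: invalidate ['C0=M'] -> C2=M] -> [I,I,M]
Op 4: C2 read [C2 read: already in M, no change] -> [I,I,M]
Op 5: C0 read [C0 read from I: others=['C2=M'] -> C0=S, others downsized to S] -> [S,I,S]
  -> First S state at op 5; remaining ops need not be traced.

Answer: 5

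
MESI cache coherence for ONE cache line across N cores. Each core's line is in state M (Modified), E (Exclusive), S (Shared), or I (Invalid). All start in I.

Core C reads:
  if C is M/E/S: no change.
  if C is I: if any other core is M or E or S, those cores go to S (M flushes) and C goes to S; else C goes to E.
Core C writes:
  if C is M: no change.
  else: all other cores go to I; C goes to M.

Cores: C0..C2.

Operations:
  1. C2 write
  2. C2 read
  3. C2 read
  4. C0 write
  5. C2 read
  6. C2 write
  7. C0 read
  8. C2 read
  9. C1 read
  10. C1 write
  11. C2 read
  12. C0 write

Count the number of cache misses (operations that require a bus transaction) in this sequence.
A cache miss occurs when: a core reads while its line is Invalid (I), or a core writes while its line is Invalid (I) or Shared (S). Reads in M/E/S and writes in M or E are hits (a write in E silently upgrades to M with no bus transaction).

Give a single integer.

Op 1: C2 write [C2 write: invalidate none -> C2=M] -> [I,I,M] [MISS #1: write from I]
Op 2: C2 read [C2 read: already in M, no change] -> [I,I,M] [hit: read from M]
Op 3: C2 read [C2 read: already in M, no change] -> [I,I,M] [hit: read from M]
Op 4: C0 write [C0 write: invalidate ['C2=M'] -> C0=M] -> [M,I,I] [MISS #2: write from I]
Op 5: C2 read [C2 read from I: others=['C0=M'] -> C2=S, others downsized to S] -> [S,I,S] [MISS #3: read from I]
Op 6: C2 write [C2 write: invalidate ['C0=S'] -> C2=M] -> [I,I,M] [MISS #4: write from S]
Op 7: C0 read [C0 read from I: others=['C2=M'] -> C0=S, others downsized to S] -> [S,I,S] [MISS #5: read from I]
Op 8: C2 read [C2 read: already in S, no change] -> [S,I,S] [hit: read from S]
Op 9: C1 read [C1 read from I: others=['C0=S', 'C2=S'] -> C1=S, others downsized to S] -> [S,S,S] [MISS #6: read from I]
Op 10: C1 write [C1 write: invalidate ['C0=S', 'C2=S'] -> C1=M] -> [I,M,I] [MISS #7: write from S]
Op 11: C2 read [C2 read from I: others=['C1=M'] -> C2=S, others downsized to S] -> [I,S,S] [MISS #8: read from I]
Op 12: C0 write [C0 write: invalidate ['C1=S', 'C2=S'] -> C0=M] -> [M,I,I] [MISS #9: write from I]

Answer: 9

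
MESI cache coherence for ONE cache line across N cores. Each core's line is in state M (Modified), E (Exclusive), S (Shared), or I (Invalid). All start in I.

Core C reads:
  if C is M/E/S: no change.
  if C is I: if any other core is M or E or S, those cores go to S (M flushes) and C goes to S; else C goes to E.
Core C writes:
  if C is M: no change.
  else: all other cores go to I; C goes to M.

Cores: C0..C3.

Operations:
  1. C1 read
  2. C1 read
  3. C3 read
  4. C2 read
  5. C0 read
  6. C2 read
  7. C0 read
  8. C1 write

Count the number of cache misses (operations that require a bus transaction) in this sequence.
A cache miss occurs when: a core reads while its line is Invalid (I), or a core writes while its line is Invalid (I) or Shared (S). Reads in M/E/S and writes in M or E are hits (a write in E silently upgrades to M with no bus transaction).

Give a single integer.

Answer: 5

Derivation:
Op 1: C1 read [C1 read from I: no other sharers -> C1=E (exclusive)] -> [I,E,I,I] [MISS #1: read from I]
Op 2: C1 read [C1 read: already in E, no change] -> [I,E,I,I] [hit: read from E]
Op 3: C3 read [C3 read from I: others=['C1=E'] -> C3=S, others downsized to S] -> [I,S,I,S] [MISS #2: read from I]
Op 4: C2 read [C2 read from I: others=['C1=S', 'C3=S'] -> C2=S, others downsized to S] -> [I,S,S,S] [MISS #3: read from I]
Op 5: C0 read [C0 read from I: others=['C1=S', 'C2=S', 'C3=S'] -> C0=S, others downsized to S] -> [S,S,S,S] [MISS #4: read from I]
Op 6: C2 read [C2 read: already in S, no change] -> [S,S,S,S] [hit: read from S]
Op 7: C0 read [C0 read: already in S, no change] -> [S,S,S,S] [hit: read from S]
Op 8: C1 write [C1 write: invalidate ['C0=S', 'C2=S', 'C3=S'] -> C1=M] -> [I,M,I,I] [MISS #5: write from S]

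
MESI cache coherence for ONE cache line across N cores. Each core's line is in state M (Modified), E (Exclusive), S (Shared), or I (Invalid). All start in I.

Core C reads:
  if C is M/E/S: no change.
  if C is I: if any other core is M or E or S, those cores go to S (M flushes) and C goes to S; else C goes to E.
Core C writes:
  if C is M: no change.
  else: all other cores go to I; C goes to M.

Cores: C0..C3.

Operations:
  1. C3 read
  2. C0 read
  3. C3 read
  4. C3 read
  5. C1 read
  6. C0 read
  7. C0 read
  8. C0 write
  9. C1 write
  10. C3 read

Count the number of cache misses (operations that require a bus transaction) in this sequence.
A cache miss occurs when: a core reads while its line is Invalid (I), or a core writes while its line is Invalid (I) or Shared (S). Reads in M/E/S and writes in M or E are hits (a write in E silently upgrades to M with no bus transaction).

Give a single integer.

Answer: 6

Derivation:
Op 1: C3 read [C3 read from I: no other sharers -> C3=E (exclusive)] -> [I,I,I,E] [MISS #1: read from I]
Op 2: C0 read [C0 read from I: others=['C3=E'] -> C0=S, others downsized to S] -> [S,I,I,S] [MISS #2: read from I]
Op 3: C3 read [C3 read: already in S, no change] -> [S,I,I,S] [hit: read from S]
Op 4: C3 read [C3 read: already in S, no change] -> [S,I,I,S] [hit: read from S]
Op 5: C1 read [C1 read from I: others=['C0=S', 'C3=S'] -> C1=S, others downsized to S] -> [S,S,I,S] [MISS #3: read from I]
Op 6: C0 read [C0 read: already in S, no change] -> [S,S,I,S] [hit: read from S]
Op 7: C0 read [C0 read: already in S, no change] -> [S,S,I,S] [hit: read from S]
Op 8: C0 write [C0 write: invalidate ['C1=S', 'C3=S'] -> C0=M] -> [M,I,I,I] [MISS #4: write from S]
Op 9: C1 write [C1 write: invalidate ['C0=M'] -> C1=M] -> [I,M,I,I] [MISS #5: write from I]
Op 10: C3 read [C3 read from I: others=['C1=M'] -> C3=S, others downsized to S] -> [I,S,I,S] [MISS #6: read from I]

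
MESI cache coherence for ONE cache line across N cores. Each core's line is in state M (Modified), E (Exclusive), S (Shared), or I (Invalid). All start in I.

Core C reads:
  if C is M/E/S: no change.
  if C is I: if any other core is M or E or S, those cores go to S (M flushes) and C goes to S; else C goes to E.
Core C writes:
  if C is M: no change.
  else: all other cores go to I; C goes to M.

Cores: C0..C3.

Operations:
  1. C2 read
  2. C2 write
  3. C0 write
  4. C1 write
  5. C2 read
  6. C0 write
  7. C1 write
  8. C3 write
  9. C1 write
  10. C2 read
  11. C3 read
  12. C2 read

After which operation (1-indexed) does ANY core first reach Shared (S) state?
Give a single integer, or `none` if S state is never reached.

Op 1: C2 read [C2 read from I: no other sharers -> C2=E (exclusive)] -> [I,I,E,I]
Op 2: C2 write [C2 write: invalidate none -> C2=M] -> [I,I,M,I]
Op 3: C0 write [C0 write: invalidate ['C2=M'] -> C0=M] -> [M,I,I,I]
Op 4: C1 write [C1 write: invalidate ['C0=M'] -> C1=M] -> [I,M,I,I]
Op 5: C2 read [C2 read from I: others=['C1=M'] -> C2=S, others downsized to S] -> [I,S,S,I]
  -> First S state at op 5; remaining ops need not be traced.

Answer: 5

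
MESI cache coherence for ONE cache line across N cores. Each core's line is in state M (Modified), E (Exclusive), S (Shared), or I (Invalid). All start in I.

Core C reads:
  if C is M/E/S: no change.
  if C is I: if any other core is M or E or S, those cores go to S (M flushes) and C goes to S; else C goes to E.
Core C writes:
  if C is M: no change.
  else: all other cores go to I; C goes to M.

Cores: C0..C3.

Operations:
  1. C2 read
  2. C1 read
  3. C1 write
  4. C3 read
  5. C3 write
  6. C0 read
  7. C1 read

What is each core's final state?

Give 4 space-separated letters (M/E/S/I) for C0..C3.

Op 1: C2 read [C2 read from I: no other sharers -> C2=E (exclusive)] -> [I,I,E,I]
Op 2: C1 read [C1 read from I: others=['C2=E'] -> C1=S, others downsized to S] -> [I,S,S,I]
Op 3: C1 write [C1 write: invalidate ['C2=S'] -> C1=M] -> [I,M,I,I]
Op 4: C3 read [C3 read from I: others=['C1=M'] -> C3=S, others downsized to S] -> [I,S,I,S]
Op 5: C3 write [C3 write: invalidate ['C1=S'] -> C3=M] -> [I,I,I,M]
Op 6: C0 read [C0 read from I: others=['C3=M'] -> C0=S, others downsized to S] -> [S,I,I,S]
Op 7: C1 read [C1 read from I: others=['C0=S', 'C3=S'] -> C1=S, others downsized to S] -> [S,S,I,S]

Answer: S S I S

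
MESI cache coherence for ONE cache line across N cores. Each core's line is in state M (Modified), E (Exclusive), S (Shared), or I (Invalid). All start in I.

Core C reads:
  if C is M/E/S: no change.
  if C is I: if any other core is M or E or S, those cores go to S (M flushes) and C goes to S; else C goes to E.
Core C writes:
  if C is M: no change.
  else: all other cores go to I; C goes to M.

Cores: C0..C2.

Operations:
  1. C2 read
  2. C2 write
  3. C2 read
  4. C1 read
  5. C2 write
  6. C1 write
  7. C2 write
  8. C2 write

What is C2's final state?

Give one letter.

Answer: M

Derivation:
Op 1: C2 read [C2 read from I: no other sharers -> C2=E (exclusive)] -> [I,I,E]
Op 2: C2 write [C2 write: invalidate none -> C2=M] -> [I,I,M]
Op 3: C2 read [C2 read: already in M, no change] -> [I,I,M]
Op 4: C1 read [C1 read from I: others=['C2=M'] -> C1=S, others downsized to S] -> [I,S,S]
Op 5: C2 write [C2 write: invalidate ['C1=S'] -> C2=M] -> [I,I,M]
Op 6: C1 write [C1 write: invalidate ['C2=M'] -> C1=M] -> [I,M,I]
Op 7: C2 write [C2 write: invalidate ['C1=M'] -> C2=M] -> [I,I,M]
Op 8: C2 write [C2 write: already M (modified), no change] -> [I,I,M]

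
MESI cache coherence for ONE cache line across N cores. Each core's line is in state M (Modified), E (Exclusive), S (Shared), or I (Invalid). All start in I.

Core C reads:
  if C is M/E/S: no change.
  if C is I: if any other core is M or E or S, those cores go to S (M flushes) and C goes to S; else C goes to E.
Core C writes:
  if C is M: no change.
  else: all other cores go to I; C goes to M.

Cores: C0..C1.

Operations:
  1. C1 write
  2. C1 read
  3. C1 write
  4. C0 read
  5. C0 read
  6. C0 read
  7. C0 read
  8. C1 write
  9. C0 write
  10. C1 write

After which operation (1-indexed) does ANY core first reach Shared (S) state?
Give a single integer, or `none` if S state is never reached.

Op 1: C1 write [C1 write: invalidate none -> C1=M] -> [I,M]
Op 2: C1 read [C1 read: already in M, no change] -> [I,M]
Op 3: C1 write [C1 write: already M (modified), no change] -> [I,M]
Op 4: C0 read [C0 read from I: others=['C1=M'] -> C0=S, others downsized to S] -> [S,S]
  -> First S state at op 4; remaining ops need not be traced.

Answer: 4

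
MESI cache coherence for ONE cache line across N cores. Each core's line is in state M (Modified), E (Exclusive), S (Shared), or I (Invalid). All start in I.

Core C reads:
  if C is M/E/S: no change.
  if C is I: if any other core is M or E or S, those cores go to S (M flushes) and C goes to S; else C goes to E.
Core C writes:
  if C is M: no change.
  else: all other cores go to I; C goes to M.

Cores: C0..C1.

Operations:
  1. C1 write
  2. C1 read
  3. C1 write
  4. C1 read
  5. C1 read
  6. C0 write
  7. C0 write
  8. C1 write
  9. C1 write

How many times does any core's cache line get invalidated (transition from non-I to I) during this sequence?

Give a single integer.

Answer: 2

Derivation:
Op 1: C1 write [C1 write: invalidate none -> C1=M] -> [I,M] (invalidations this op: 0; running total: 0)
Op 2: C1 read [C1 read: already in M, no change] -> [I,M] (invalidations this op: 0; running total: 0)
Op 3: C1 write [C1 write: already M (modified), no change] -> [I,M] (invalidations this op: 0; running total: 0)
Op 4: C1 read [C1 read: already in M, no change] -> [I,M] (invalidations this op: 0; running total: 0)
Op 5: C1 read [C1 read: already in M, no change] -> [I,M] (invalidations this op: 0; running total: 0)
Op 6: C0 write [C0 write: invalidate ['C1=M'] -> C0=M] -> [M,I] (invalidations this op: 1; running total: 1)
Op 7: C0 write [C0 write: already M (modified), no change] -> [M,I] (invalidations this op: 0; running total: 1)
Op 8: C1 write [C1 write: invalidate ['C0=M'] -> C1=M] -> [I,M] (invalidations this op: 1; running total: 2)
Op 9: C1 write [C1 write: already M (modified), no change] -> [I,M] (invalidations this op: 0; running total: 2)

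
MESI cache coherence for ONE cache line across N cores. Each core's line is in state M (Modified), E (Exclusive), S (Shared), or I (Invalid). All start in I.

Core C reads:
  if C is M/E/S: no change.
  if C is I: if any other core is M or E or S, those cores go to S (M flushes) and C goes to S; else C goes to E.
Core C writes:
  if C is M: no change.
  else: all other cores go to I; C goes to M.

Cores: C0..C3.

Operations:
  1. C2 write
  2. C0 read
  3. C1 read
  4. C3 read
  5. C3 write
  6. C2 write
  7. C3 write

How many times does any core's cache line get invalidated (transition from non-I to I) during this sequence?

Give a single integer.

Answer: 5

Derivation:
Op 1: C2 write [C2 write: invalidate none -> C2=M] -> [I,I,M,I] (invalidations this op: 0; running total: 0)
Op 2: C0 read [C0 read from I: others=['C2=M'] -> C0=S, others downsized to S] -> [S,I,S,I] (invalidations this op: 0; running total: 0)
Op 3: C1 read [C1 read from I: others=['C0=S', 'C2=S'] -> C1=S, others downsized to S] -> [S,S,S,I] (invalidations this op: 0; running total: 0)
Op 4: C3 read [C3 read from I: others=['C0=S', 'C1=S', 'C2=S'] -> C3=S, others downsized to S] -> [S,S,S,S] (invalidations this op: 0; running total: 0)
Op 5: C3 write [C3 write: invalidate ['C0=S', 'C1=S', 'C2=S'] -> C3=M] -> [I,I,I,M] (invalidations this op: 3; running total: 3)
Op 6: C2 write [C2 write: invalidate ['C3=M'] -> C2=M] -> [I,I,M,I] (invalidations this op: 1; running total: 4)
Op 7: C3 write [C3 write: invalidate ['C2=M'] -> C3=M] -> [I,I,I,M] (invalidations this op: 1; running total: 5)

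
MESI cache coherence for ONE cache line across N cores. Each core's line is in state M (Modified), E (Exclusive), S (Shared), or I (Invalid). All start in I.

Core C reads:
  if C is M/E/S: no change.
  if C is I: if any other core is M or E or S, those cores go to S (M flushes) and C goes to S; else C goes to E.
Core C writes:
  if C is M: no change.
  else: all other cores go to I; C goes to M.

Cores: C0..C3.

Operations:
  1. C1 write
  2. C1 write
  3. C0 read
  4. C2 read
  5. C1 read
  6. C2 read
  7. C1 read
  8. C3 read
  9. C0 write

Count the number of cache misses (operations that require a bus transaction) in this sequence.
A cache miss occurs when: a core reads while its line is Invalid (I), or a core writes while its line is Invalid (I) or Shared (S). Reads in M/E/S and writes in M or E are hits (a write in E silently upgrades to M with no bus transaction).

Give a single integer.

Answer: 5

Derivation:
Op 1: C1 write [C1 write: invalidate none -> C1=M] -> [I,M,I,I] [MISS #1: write from I]
Op 2: C1 write [C1 write: already M (modified), no change] -> [I,M,I,I] [hit: write from M]
Op 3: C0 read [C0 read from I: others=['C1=M'] -> C0=S, others downsized to S] -> [S,S,I,I] [MISS #2: read from I]
Op 4: C2 read [C2 read from I: others=['C0=S', 'C1=S'] -> C2=S, others downsized to S] -> [S,S,S,I] [MISS #3: read from I]
Op 5: C1 read [C1 read: already in S, no change] -> [S,S,S,I] [hit: read from S]
Op 6: C2 read [C2 read: already in S, no change] -> [S,S,S,I] [hit: read from S]
Op 7: C1 read [C1 read: already in S, no change] -> [S,S,S,I] [hit: read from S]
Op 8: C3 read [C3 read from I: others=['C0=S', 'C1=S', 'C2=S'] -> C3=S, others downsized to S] -> [S,S,S,S] [MISS #4: read from I]
Op 9: C0 write [C0 write: invalidate ['C1=S', 'C2=S', 'C3=S'] -> C0=M] -> [M,I,I,I] [MISS #5: write from S]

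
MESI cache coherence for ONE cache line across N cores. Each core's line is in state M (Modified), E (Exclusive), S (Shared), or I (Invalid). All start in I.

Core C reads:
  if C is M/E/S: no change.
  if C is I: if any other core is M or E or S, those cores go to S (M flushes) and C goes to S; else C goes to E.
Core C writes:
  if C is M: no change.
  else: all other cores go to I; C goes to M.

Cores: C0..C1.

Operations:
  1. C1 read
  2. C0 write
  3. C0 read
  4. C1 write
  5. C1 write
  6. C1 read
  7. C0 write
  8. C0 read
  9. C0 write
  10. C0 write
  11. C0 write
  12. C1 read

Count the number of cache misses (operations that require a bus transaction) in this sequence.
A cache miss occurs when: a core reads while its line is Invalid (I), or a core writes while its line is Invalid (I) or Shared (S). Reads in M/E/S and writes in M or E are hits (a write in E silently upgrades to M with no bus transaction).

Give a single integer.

Op 1: C1 read [C1 read from I: no other sharers -> C1=E (exclusive)] -> [I,E] [MISS #1: read from I]
Op 2: C0 write [C0 write: invalidate ['C1=E'] -> C0=M] -> [M,I] [MISS #2: write from I]
Op 3: C0 read [C0 read: already in M, no change] -> [M,I] [hit: read from M]
Op 4: C1 write [C1 write: invalidate ['C0=M'] -> C1=M] -> [I,M] [MISS #3: write from I]
Op 5: C1 write [C1 write: already M (modified), no change] -> [I,M] [hit: write from M]
Op 6: C1 read [C1 read: already in M, no change] -> [I,M] [hit: read from M]
Op 7: C0 write [C0 write: invalidate ['C1=M'] -> C0=M] -> [M,I] [MISS #4: write from I]
Op 8: C0 read [C0 read: already in M, no change] -> [M,I] [hit: read from M]
Op 9: C0 write [C0 write: already M (modified), no change] -> [M,I] [hit: write from M]
Op 10: C0 write [C0 write: already M (modified), no change] -> [M,I] [hit: write from M]
Op 11: C0 write [C0 write: already M (modified), no change] -> [M,I] [hit: write from M]
Op 12: C1 read [C1 read from I: others=['C0=M'] -> C1=S, others downsized to S] -> [S,S] [MISS #5: read from I]

Answer: 5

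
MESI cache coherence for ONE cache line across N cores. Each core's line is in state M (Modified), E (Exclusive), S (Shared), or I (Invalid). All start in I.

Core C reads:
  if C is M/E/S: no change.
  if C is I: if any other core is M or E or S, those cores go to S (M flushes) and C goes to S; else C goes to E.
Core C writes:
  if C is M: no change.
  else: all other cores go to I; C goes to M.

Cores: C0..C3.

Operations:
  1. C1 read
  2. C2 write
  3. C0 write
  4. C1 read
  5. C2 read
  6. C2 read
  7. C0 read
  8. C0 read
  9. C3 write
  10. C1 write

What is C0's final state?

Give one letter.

Answer: I

Derivation:
Op 1: C1 read [C1 read from I: no other sharers -> C1=E (exclusive)] -> [I,E,I,I]
Op 2: C2 write [C2 write: invalidate ['C1=E'] -> C2=M] -> [I,I,M,I]
Op 3: C0 write [C0 write: invalidate ['C2=M'] -> C0=M] -> [M,I,I,I]
Op 4: C1 read [C1 read from I: others=['C0=M'] -> C1=S, others downsized to S] -> [S,S,I,I]
Op 5: C2 read [C2 read from I: others=['C0=S', 'C1=S'] -> C2=S, others downsized to S] -> [S,S,S,I]
Op 6: C2 read [C2 read: already in S, no change] -> [S,S,S,I]
Op 7: C0 read [C0 read: already in S, no change] -> [S,S,S,I]
Op 8: C0 read [C0 read: already in S, no change] -> [S,S,S,I]
Op 9: C3 write [C3 write: invalidate ['C0=S', 'C1=S', 'C2=S'] -> C3=M] -> [I,I,I,M]
Op 10: C1 write [C1 write: invalidate ['C3=M'] -> C1=M] -> [I,M,I,I]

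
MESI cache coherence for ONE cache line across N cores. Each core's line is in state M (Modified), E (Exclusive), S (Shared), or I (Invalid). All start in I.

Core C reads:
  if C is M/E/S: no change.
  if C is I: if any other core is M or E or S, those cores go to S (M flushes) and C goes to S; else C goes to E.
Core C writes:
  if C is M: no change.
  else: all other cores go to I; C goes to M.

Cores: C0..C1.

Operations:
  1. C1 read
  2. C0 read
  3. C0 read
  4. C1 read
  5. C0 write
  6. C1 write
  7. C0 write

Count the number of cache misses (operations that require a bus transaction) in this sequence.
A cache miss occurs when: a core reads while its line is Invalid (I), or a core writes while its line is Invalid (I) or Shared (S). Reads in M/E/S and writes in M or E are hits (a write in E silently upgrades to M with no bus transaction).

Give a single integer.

Answer: 5

Derivation:
Op 1: C1 read [C1 read from I: no other sharers -> C1=E (exclusive)] -> [I,E] [MISS #1: read from I]
Op 2: C0 read [C0 read from I: others=['C1=E'] -> C0=S, others downsized to S] -> [S,S] [MISS #2: read from I]
Op 3: C0 read [C0 read: already in S, no change] -> [S,S] [hit: read from S]
Op 4: C1 read [C1 read: already in S, no change] -> [S,S] [hit: read from S]
Op 5: C0 write [C0 write: invalidate ['C1=S'] -> C0=M] -> [M,I] [MISS #3: write from S]
Op 6: C1 write [C1 write: invalidate ['C0=M'] -> C1=M] -> [I,M] [MISS #4: write from I]
Op 7: C0 write [C0 write: invalidate ['C1=M'] -> C0=M] -> [M,I] [MISS #5: write from I]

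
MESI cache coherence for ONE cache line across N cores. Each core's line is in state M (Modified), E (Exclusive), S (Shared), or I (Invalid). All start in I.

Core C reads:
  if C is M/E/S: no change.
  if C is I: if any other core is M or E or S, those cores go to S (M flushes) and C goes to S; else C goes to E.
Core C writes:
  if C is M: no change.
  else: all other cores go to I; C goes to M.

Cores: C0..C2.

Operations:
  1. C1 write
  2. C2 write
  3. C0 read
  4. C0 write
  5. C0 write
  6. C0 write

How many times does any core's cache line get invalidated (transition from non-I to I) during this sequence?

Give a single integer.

Op 1: C1 write [C1 write: invalidate none -> C1=M] -> [I,M,I] (invalidations this op: 0; running total: 0)
Op 2: C2 write [C2 write: invalidate ['C1=M'] -> C2=M] -> [I,I,M] (invalidations this op: 1; running total: 1)
Op 3: C0 read [C0 read from I: others=['C2=M'] -> C0=S, others downsized to S] -> [S,I,S] (invalidations this op: 0; running total: 1)
Op 4: C0 write [C0 write: invalidate ['C2=S'] -> C0=M] -> [M,I,I] (invalidations this op: 1; running total: 2)
Op 5: C0 write [C0 write: already M (modified), no change] -> [M,I,I] (invalidations this op: 0; running total: 2)
Op 6: C0 write [C0 write: already M (modified), no change] -> [M,I,I] (invalidations this op: 0; running total: 2)

Answer: 2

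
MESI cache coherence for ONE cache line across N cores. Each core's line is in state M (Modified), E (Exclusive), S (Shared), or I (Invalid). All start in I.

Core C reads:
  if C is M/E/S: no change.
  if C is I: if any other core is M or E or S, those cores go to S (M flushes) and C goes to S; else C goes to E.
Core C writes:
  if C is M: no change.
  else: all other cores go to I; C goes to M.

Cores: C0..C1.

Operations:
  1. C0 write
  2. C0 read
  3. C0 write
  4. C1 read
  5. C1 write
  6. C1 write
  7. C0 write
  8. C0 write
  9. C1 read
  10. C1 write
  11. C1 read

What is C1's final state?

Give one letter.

Answer: M

Derivation:
Op 1: C0 write [C0 write: invalidate none -> C0=M] -> [M,I]
Op 2: C0 read [C0 read: already in M, no change] -> [M,I]
Op 3: C0 write [C0 write: already M (modified), no change] -> [M,I]
Op 4: C1 read [C1 read from I: others=['C0=M'] -> C1=S, others downsized to S] -> [S,S]
Op 5: C1 write [C1 write: invalidate ['C0=S'] -> C1=M] -> [I,M]
Op 6: C1 write [C1 write: already M (modified), no change] -> [I,M]
Op 7: C0 write [C0 write: invalidate ['C1=M'] -> C0=M] -> [M,I]
Op 8: C0 write [C0 write: already M (modified), no change] -> [M,I]
Op 9: C1 read [C1 read from I: others=['C0=M'] -> C1=S, others downsized to S] -> [S,S]
Op 10: C1 write [C1 write: invalidate ['C0=S'] -> C1=M] -> [I,M]
Op 11: C1 read [C1 read: already in M, no change] -> [I,M]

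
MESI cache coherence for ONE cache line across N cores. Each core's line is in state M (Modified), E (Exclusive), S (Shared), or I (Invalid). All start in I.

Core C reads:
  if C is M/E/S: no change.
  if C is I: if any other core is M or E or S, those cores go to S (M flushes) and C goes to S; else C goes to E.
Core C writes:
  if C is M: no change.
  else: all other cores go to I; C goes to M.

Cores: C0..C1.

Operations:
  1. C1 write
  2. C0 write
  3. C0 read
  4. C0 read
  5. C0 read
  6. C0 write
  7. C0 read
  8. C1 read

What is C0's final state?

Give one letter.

Op 1: C1 write [C1 write: invalidate none -> C1=M] -> [I,M]
Op 2: C0 write [C0 write: invalidate ['C1=M'] -> C0=M] -> [M,I]
Op 3: C0 read [C0 read: already in M, no change] -> [M,I]
Op 4: C0 read [C0 read: already in M, no change] -> [M,I]
Op 5: C0 read [C0 read: already in M, no change] -> [M,I]
Op 6: C0 write [C0 write: already M (modified), no change] -> [M,I]
Op 7: C0 read [C0 read: already in M, no change] -> [M,I]
Op 8: C1 read [C1 read from I: others=['C0=M'] -> C1=S, others downsized to S] -> [S,S]

Answer: S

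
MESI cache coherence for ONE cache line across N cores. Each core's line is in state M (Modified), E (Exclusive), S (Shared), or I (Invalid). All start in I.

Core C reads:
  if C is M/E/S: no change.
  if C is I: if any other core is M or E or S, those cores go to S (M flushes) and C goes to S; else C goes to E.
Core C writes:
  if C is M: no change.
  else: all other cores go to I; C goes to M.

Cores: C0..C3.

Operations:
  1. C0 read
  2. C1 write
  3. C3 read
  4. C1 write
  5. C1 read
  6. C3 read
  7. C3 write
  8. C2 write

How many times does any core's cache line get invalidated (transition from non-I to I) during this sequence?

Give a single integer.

Op 1: C0 read [C0 read from I: no other sharers -> C0=E (exclusive)] -> [E,I,I,I] (invalidations this op: 0; running total: 0)
Op 2: C1 write [C1 write: invalidate ['C0=E'] -> C1=M] -> [I,M,I,I] (invalidations this op: 1; running total: 1)
Op 3: C3 read [C3 read from I: others=['C1=M'] -> C3=S, others downsized to S] -> [I,S,I,S] (invalidations this op: 0; running total: 1)
Op 4: C1 write [C1 write: invalidate ['C3=S'] -> C1=M] -> [I,M,I,I] (invalidations this op: 1; running total: 2)
Op 5: C1 read [C1 read: already in M, no change] -> [I,M,I,I] (invalidations this op: 0; running total: 2)
Op 6: C3 read [C3 read from I: others=['C1=M'] -> C3=S, others downsized to S] -> [I,S,I,S] (invalidations this op: 0; running total: 2)
Op 7: C3 write [C3 write: invalidate ['C1=S'] -> C3=M] -> [I,I,I,M] (invalidations this op: 1; running total: 3)
Op 8: C2 write [C2 write: invalidate ['C3=M'] -> C2=M] -> [I,I,M,I] (invalidations this op: 1; running total: 4)

Answer: 4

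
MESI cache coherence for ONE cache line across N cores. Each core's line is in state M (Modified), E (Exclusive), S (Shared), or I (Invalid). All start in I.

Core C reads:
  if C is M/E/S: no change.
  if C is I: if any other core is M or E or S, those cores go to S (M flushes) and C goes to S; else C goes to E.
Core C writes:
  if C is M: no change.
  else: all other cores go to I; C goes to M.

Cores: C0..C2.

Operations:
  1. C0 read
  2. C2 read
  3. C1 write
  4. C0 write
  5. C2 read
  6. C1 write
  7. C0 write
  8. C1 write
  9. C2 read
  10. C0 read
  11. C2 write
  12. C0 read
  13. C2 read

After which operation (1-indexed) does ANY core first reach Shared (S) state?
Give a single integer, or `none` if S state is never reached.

Op 1: C0 read [C0 read from I: no other sharers -> C0=E (exclusive)] -> [E,I,I]
Op 2: C2 read [C2 read from I: others=['C0=E'] -> C2=S, others downsized to S] -> [S,I,S]
  -> First S state at op 2; remaining ops need not be traced.

Answer: 2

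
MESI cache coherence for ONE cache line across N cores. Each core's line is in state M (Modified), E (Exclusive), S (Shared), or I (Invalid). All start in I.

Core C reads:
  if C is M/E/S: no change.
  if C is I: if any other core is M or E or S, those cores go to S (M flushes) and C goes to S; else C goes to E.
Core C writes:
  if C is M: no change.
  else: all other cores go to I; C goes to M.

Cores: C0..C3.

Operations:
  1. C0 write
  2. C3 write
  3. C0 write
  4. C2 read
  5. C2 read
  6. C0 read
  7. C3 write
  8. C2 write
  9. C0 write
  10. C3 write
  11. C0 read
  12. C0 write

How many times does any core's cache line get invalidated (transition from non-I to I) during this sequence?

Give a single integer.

Op 1: C0 write [C0 write: invalidate none -> C0=M] -> [M,I,I,I] (invalidations this op: 0; running total: 0)
Op 2: C3 write [C3 write: invalidate ['C0=M'] -> C3=M] -> [I,I,I,M] (invalidations this op: 1; running total: 1)
Op 3: C0 write [C0 write: invalidate ['C3=M'] -> C0=M] -> [M,I,I,I] (invalidations this op: 1; running total: 2)
Op 4: C2 read [C2 read from I: others=['C0=M'] -> C2=S, others downsized to S] -> [S,I,S,I] (invalidations this op: 0; running total: 2)
Op 5: C2 read [C2 read: already in S, no change] -> [S,I,S,I] (invalidations this op: 0; running total: 2)
Op 6: C0 read [C0 read: already in S, no change] -> [S,I,S,I] (invalidations this op: 0; running total: 2)
Op 7: C3 write [C3 write: invalidate ['C0=S', 'C2=S'] -> C3=M] -> [I,I,I,M] (invalidations this op: 2; running total: 4)
Op 8: C2 write [C2 write: invalidate ['C3=M'] -> C2=M] -> [I,I,M,I] (invalidations this op: 1; running total: 5)
Op 9: C0 write [C0 write: invalidate ['C2=M'] -> C0=M] -> [M,I,I,I] (invalidations this op: 1; running total: 6)
Op 10: C3 write [C3 write: invalidate ['C0=M'] -> C3=M] -> [I,I,I,M] (invalidations this op: 1; running total: 7)
Op 11: C0 read [C0 read from I: others=['C3=M'] -> C0=S, others downsized to S] -> [S,I,I,S] (invalidations this op: 0; running total: 7)
Op 12: C0 write [C0 write: invalidate ['C3=S'] -> C0=M] -> [M,I,I,I] (invalidations this op: 1; running total: 8)

Answer: 8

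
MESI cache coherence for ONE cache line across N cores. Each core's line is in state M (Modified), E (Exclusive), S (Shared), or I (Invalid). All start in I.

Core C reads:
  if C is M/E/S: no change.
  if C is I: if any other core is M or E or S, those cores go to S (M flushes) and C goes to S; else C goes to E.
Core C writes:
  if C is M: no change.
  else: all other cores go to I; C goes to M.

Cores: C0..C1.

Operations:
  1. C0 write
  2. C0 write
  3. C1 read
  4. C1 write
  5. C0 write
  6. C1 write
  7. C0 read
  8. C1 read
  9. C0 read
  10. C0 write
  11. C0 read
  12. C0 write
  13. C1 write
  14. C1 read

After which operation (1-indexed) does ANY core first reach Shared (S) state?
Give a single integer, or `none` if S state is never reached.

Op 1: C0 write [C0 write: invalidate none -> C0=M] -> [M,I]
Op 2: C0 write [C0 write: already M (modified), no change] -> [M,I]
Op 3: C1 read [C1 read from I: others=['C0=M'] -> C1=S, others downsized to S] -> [S,S]
  -> First S state at op 3; remaining ops need not be traced.

Answer: 3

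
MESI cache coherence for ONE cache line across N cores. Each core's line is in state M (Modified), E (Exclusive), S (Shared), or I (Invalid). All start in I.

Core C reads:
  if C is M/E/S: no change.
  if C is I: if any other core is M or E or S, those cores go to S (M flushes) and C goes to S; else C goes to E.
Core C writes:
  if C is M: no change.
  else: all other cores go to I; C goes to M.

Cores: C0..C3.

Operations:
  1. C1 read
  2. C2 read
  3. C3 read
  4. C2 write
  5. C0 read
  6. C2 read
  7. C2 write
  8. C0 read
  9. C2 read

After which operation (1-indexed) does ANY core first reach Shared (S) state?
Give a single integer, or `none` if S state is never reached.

Op 1: C1 read [C1 read from I: no other sharers -> C1=E (exclusive)] -> [I,E,I,I]
Op 2: C2 read [C2 read from I: others=['C1=E'] -> C2=S, others downsized to S] -> [I,S,S,I]
  -> First S state at op 2; remaining ops need not be traced.

Answer: 2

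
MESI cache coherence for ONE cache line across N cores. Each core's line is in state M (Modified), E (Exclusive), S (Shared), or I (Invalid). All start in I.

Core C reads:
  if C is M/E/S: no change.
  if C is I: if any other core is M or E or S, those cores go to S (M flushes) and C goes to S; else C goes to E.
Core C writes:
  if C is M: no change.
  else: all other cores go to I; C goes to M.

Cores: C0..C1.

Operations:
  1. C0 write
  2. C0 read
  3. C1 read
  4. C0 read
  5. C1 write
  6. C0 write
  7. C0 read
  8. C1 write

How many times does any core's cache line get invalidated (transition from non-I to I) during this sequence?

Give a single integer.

Op 1: C0 write [C0 write: invalidate none -> C0=M] -> [M,I] (invalidations this op: 0; running total: 0)
Op 2: C0 read [C0 read: already in M, no change] -> [M,I] (invalidations this op: 0; running total: 0)
Op 3: C1 read [C1 read from I: others=['C0=M'] -> C1=S, others downsized to S] -> [S,S] (invalidations this op: 0; running total: 0)
Op 4: C0 read [C0 read: already in S, no change] -> [S,S] (invalidations this op: 0; running total: 0)
Op 5: C1 write [C1 write: invalidate ['C0=S'] -> C1=M] -> [I,M] (invalidations this op: 1; running total: 1)
Op 6: C0 write [C0 write: invalidate ['C1=M'] -> C0=M] -> [M,I] (invalidations this op: 1; running total: 2)
Op 7: C0 read [C0 read: already in M, no change] -> [M,I] (invalidations this op: 0; running total: 2)
Op 8: C1 write [C1 write: invalidate ['C0=M'] -> C1=M] -> [I,M] (invalidations this op: 1; running total: 3)

Answer: 3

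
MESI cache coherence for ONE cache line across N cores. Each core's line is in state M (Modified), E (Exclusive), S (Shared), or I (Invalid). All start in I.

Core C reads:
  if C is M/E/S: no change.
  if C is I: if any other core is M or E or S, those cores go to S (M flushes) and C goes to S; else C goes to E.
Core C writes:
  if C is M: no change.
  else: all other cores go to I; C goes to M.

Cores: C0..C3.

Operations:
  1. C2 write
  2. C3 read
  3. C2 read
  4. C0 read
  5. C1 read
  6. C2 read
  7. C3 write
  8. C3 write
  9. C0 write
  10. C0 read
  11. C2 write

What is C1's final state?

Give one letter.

Answer: I

Derivation:
Op 1: C2 write [C2 write: invalidate none -> C2=M] -> [I,I,M,I]
Op 2: C3 read [C3 read from I: others=['C2=M'] -> C3=S, others downsized to S] -> [I,I,S,S]
Op 3: C2 read [C2 read: already in S, no change] -> [I,I,S,S]
Op 4: C0 read [C0 read from I: others=['C2=S', 'C3=S'] -> C0=S, others downsized to S] -> [S,I,S,S]
Op 5: C1 read [C1 read from I: others=['C0=S', 'C2=S', 'C3=S'] -> C1=S, others downsized to S] -> [S,S,S,S]
Op 6: C2 read [C2 read: already in S, no change] -> [S,S,S,S]
Op 7: C3 write [C3 write: invalidate ['C0=S', 'C1=S', 'C2=S'] -> C3=M] -> [I,I,I,M]
Op 8: C3 write [C3 write: already M (modified), no change] -> [I,I,I,M]
Op 9: C0 write [C0 write: invalidate ['C3=M'] -> C0=M] -> [M,I,I,I]
Op 10: C0 read [C0 read: already in M, no change] -> [M,I,I,I]
Op 11: C2 write [C2 write: invalidate ['C0=M'] -> C2=M] -> [I,I,M,I]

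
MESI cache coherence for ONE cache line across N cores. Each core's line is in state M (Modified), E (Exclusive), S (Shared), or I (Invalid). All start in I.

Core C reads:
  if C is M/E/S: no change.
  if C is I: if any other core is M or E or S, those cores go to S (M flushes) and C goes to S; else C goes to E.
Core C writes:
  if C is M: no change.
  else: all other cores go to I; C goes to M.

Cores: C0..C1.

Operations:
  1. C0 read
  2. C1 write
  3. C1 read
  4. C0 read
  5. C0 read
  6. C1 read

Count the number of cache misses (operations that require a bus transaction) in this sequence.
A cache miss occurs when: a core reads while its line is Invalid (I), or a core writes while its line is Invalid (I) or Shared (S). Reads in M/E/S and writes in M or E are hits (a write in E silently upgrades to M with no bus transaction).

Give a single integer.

Op 1: C0 read [C0 read from I: no other sharers -> C0=E (exclusive)] -> [E,I] [MISS #1: read from I]
Op 2: C1 write [C1 write: invalidate ['C0=E'] -> C1=M] -> [I,M] [MISS #2: write from I]
Op 3: C1 read [C1 read: already in M, no change] -> [I,M] [hit: read from M]
Op 4: C0 read [C0 read from I: others=['C1=M'] -> C0=S, others downsized to S] -> [S,S] [MISS #3: read from I]
Op 5: C0 read [C0 read: already in S, no change] -> [S,S] [hit: read from S]
Op 6: C1 read [C1 read: already in S, no change] -> [S,S] [hit: read from S]

Answer: 3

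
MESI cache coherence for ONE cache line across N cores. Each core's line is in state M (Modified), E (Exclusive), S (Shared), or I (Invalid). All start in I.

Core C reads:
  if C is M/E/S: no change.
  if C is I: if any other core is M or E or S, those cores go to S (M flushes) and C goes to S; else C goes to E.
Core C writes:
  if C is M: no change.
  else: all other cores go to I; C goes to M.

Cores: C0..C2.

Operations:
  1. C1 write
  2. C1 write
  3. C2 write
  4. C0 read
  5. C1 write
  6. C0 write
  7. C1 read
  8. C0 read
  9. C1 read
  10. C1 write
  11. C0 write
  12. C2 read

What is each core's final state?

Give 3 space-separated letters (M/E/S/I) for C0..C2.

Answer: S I S

Derivation:
Op 1: C1 write [C1 write: invalidate none -> C1=M] -> [I,M,I]
Op 2: C1 write [C1 write: already M (modified), no change] -> [I,M,I]
Op 3: C2 write [C2 write: invalidate ['C1=M'] -> C2=M] -> [I,I,M]
Op 4: C0 read [C0 read from I: others=['C2=M'] -> C0=S, others downsized to S] -> [S,I,S]
Op 5: C1 write [C1 write: invalidate ['C0=S', 'C2=S'] -> C1=M] -> [I,M,I]
Op 6: C0 write [C0 write: invalidate ['C1=M'] -> C0=M] -> [M,I,I]
Op 7: C1 read [C1 read from I: others=['C0=M'] -> C1=S, others downsized to S] -> [S,S,I]
Op 8: C0 read [C0 read: already in S, no change] -> [S,S,I]
Op 9: C1 read [C1 read: already in S, no change] -> [S,S,I]
Op 10: C1 write [C1 write: invalidate ['C0=S'] -> C1=M] -> [I,M,I]
Op 11: C0 write [C0 write: invalidate ['C1=M'] -> C0=M] -> [M,I,I]
Op 12: C2 read [C2 read from I: others=['C0=M'] -> C2=S, others downsized to S] -> [S,I,S]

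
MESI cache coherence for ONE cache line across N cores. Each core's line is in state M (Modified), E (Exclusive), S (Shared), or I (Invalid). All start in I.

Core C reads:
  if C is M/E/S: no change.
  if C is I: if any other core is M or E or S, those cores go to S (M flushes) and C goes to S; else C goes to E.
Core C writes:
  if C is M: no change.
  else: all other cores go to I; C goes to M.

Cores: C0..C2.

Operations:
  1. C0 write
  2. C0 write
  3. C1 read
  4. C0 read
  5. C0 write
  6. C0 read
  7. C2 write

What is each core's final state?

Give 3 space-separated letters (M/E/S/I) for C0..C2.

Op 1: C0 write [C0 write: invalidate none -> C0=M] -> [M,I,I]
Op 2: C0 write [C0 write: already M (modified), no change] -> [M,I,I]
Op 3: C1 read [C1 read from I: others=['C0=M'] -> C1=S, others downsized to S] -> [S,S,I]
Op 4: C0 read [C0 read: already in S, no change] -> [S,S,I]
Op 5: C0 write [C0 write: invalidate ['C1=S'] -> C0=M] -> [M,I,I]
Op 6: C0 read [C0 read: already in M, no change] -> [M,I,I]
Op 7: C2 write [C2 write: invalidate ['C0=M'] -> C2=M] -> [I,I,M]

Answer: I I M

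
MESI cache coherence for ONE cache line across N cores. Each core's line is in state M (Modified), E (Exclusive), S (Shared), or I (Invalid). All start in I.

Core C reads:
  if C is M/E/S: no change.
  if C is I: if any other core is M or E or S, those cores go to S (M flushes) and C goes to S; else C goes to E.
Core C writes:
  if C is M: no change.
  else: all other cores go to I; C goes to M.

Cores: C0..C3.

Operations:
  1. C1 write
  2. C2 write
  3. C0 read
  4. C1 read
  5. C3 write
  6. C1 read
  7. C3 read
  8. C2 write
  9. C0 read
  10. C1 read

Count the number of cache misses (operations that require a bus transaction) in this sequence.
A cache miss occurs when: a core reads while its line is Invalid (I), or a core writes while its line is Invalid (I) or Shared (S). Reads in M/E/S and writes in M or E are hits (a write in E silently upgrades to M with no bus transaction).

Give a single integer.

Op 1: C1 write [C1 write: invalidate none -> C1=M] -> [I,M,I,I] [MISS #1: write from I]
Op 2: C2 write [C2 write: invalidate ['C1=M'] -> C2=M] -> [I,I,M,I] [MISS #2: write from I]
Op 3: C0 read [C0 read from I: others=['C2=M'] -> C0=S, others downsized to S] -> [S,I,S,I] [MISS #3: read from I]
Op 4: C1 read [C1 read from I: others=['C0=S', 'C2=S'] -> C1=S, others downsized to S] -> [S,S,S,I] [MISS #4: read from I]
Op 5: C3 write [C3 write: invalidate ['C0=S', 'C1=S', 'C2=S'] -> C3=M] -> [I,I,I,M] [MISS #5: write from I]
Op 6: C1 read [C1 read from I: others=['C3=M'] -> C1=S, others downsized to S] -> [I,S,I,S] [MISS #6: read from I]
Op 7: C3 read [C3 read: already in S, no change] -> [I,S,I,S] [hit: read from S]
Op 8: C2 write [C2 write: invalidate ['C1=S', 'C3=S'] -> C2=M] -> [I,I,M,I] [MISS #7: write from I]
Op 9: C0 read [C0 read from I: others=['C2=M'] -> C0=S, others downsized to S] -> [S,I,S,I] [MISS #8: read from I]
Op 10: C1 read [C1 read from I: others=['C0=S', 'C2=S'] -> C1=S, others downsized to S] -> [S,S,S,I] [MISS #9: read from I]

Answer: 9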